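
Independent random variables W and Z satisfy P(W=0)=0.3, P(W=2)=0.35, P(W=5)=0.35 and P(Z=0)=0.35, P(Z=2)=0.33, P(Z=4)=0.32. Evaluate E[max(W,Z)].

E[max(W,Z)] = Σ_w Σ_z max(w,z) · P(W=w)P(Z=z)
 = 0·0.105 + 2·0.099 + 4·0.096 + 2·0.1225 + 2·0.1155 + 4·0.112 + 5·0.1225 + 5·0.1155 + 5·0.112
 = 0 + 0.198 + 0.384 + 0.245 + 0.231 + 0.448 + 0.6125 + 0.5775 + 0.56
 = 3.256

3.256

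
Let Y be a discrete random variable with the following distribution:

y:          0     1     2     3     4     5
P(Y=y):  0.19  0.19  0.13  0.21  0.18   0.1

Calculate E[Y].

2.3

E[Y] = Σ y·P(Y=y)
 = 0·0.19 + 1·0.19 + 2·0.13 + 3·0.21 + 4·0.18 + 5·0.1
 = 0 + 0.19 + 0.26 + 0.63 + 0.72 + 0.5
 = 2.3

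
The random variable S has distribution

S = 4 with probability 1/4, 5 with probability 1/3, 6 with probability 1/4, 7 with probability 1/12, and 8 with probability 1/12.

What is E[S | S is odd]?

P(S is odd) = 1/3 + 1/12 = 5/12.
E[S | S is odd] = [5·1/3 + 7·1/12] / (5/12)
 = 9/4 / (5/12)
 = 27/5

5.4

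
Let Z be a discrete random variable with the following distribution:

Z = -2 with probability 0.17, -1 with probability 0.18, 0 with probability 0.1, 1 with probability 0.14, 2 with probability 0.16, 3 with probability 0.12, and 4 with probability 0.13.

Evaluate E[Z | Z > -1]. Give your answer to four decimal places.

P(Z > -1) = 0.1 + 0.14 + 0.16 + 0.12 + 0.13 = 0.65.
E[Z | Z > -1] = [0·0.1 + 1·0.14 + 2·0.16 + 3·0.12 + 4·0.13] / 0.65
 = 1.34 / 0.65
 = 134/65

2.0615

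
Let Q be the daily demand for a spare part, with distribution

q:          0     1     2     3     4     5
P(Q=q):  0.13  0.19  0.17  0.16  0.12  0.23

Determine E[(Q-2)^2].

3.42

E[(Q-2)^2] = Σ (q-2)^2·P(Q=q)
 = 4·0.13 + 1·0.19 + 0·0.17 + 1·0.16 + 4·0.12 + 9·0.23
 = 0.52 + 0.19 + 0 + 0.16 + 0.48 + 2.07
 = 3.42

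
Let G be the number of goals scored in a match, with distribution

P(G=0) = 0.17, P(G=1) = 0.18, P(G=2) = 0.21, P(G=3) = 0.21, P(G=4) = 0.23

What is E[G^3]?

22.25

E[G^3] = Σ g^3·P(G=g)
 = 0·0.17 + 1·0.18 + 8·0.21 + 27·0.21 + 64·0.23
 = 0 + 0.18 + 1.68 + 5.67 + 14.72
 = 22.25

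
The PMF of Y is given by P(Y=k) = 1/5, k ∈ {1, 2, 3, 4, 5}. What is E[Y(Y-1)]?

E[Y(Y-1)] = Σ y(y-1)·P(Y=y)
 = 0·1/5 + 2·1/5 + 6·1/5 + 12·1/5 + 20·1/5
 = 0 + 2/5 + 6/5 + 12/5 + 4
 = 8

8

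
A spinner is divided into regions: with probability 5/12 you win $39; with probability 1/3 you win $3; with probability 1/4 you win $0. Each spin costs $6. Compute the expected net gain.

11.25

E[payout] = 39·5/12 + 3·1/3 + 0·1/4
 = 65/4 + 1 + 0
 = 69/4
Net = 69/4 - 6 = 45/4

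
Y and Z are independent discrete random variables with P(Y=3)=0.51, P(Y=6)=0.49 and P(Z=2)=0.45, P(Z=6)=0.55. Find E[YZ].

18.774

E[YZ] = Σ_y Σ_z yz · P(Y=y)P(Z=z)
 = 6·0.2295 + 18·0.2805 + 12·0.2205 + 36·0.2695
 = 1.377 + 5.049 + 2.646 + 9.702
 = 18.774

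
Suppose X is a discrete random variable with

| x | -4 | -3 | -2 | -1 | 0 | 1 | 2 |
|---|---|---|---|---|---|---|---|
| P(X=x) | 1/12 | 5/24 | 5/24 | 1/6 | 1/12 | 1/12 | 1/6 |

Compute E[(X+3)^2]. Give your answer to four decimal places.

7.2083

E[(X+3)^2] = Σ (x+3)^2·P(X=x)
 = 1·1/12 + 0·5/24 + 1·5/24 + 4·1/6 + 9·1/12 + 16·1/12 + 25·1/6
 = 1/12 + 0 + 5/24 + 2/3 + 3/4 + 4/3 + 25/6
 = 173/24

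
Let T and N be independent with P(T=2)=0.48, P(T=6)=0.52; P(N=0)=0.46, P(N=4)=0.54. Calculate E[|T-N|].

E[|T-N|] = Σ_t Σ_n |t-n| · P(T=t)P(N=n)
 = 2·0.2208 + 2·0.2592 + 6·0.2392 + 2·0.2808
 = 0.4416 + 0.5184 + 1.4352 + 0.5616
 = 2.9568

2.9568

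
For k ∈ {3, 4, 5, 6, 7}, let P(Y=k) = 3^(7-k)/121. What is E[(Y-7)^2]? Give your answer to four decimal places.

13.0413

E[(Y-7)^2] = Σ (y-7)^2·P(Y=y)
 = 16·81/121 + 9·27/121 + 4·9/121 + 1·3/121 + 0·1/121
 = 1296/121 + 243/121 + 36/121 + 3/121 + 0
 = 1578/121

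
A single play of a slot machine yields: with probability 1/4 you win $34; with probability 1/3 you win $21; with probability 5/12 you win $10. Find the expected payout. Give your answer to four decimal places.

E[payout] = 34·1/4 + 21·1/3 + 10·5/12
 = 17/2 + 7 + 25/6
 = 59/3

19.6667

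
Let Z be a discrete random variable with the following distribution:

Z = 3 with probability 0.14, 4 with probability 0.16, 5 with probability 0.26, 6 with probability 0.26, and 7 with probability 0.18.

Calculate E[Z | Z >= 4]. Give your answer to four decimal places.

5.5349

P(Z >= 4) = 0.16 + 0.26 + 0.26 + 0.18 = 0.86.
E[Z | Z >= 4] = [4·0.16 + 5·0.26 + 6·0.26 + 7·0.18] / 0.86
 = 4.76 / 0.86
 = 238/43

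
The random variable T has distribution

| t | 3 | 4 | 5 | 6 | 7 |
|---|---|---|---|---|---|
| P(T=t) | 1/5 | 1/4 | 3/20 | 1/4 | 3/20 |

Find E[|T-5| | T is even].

1

P(T is even) = 1/4 + 1/4 = 1/2.
E[|T-5| | T is even] = [1·1/4 + 1·1/4] / (1/2)
 = 1/2 / (1/2)
 = 1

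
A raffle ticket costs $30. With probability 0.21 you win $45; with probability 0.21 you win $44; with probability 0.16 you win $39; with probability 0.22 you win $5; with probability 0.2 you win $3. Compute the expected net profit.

-3.37

E[payout] = 45·0.21 + 44·0.21 + 39·0.16 + 5·0.22 + 3·0.2
 = 9.45 + 9.24 + 6.24 + 1.1 + 0.6
 = 26.63
Net = 26.63 - 30 = -3.37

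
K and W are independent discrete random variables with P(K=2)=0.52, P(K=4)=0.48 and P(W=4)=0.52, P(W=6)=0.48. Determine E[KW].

14.6816

E[KW] = Σ_k Σ_w kw · P(K=k)P(W=w)
 = 8·0.2704 + 12·0.2496 + 16·0.2496 + 24·0.2304
 = 2.1632 + 2.9952 + 3.9936 + 5.5296
 = 14.6816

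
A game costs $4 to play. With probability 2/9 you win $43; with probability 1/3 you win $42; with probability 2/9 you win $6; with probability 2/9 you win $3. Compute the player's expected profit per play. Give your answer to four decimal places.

E[payout] = 43·2/9 + 42·1/3 + 6·2/9 + 3·2/9
 = 86/9 + 14 + 4/3 + 2/3
 = 230/9
Net = 230/9 - 4 = 194/9

21.5556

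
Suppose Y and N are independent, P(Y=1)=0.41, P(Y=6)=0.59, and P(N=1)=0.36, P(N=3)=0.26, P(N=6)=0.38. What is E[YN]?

13.509

E[YN] = Σ_y Σ_n yn · P(Y=y)P(N=n)
 = 1·0.1476 + 3·0.1066 + 6·0.1558 + 6·0.2124 + 18·0.1534 + 36·0.2242
 = 0.1476 + 0.3198 + 0.9348 + 1.2744 + 2.7612 + 8.0712
 = 13.509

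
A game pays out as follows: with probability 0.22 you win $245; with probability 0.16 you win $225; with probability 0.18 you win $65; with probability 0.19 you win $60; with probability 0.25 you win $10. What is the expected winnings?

E[payout] = 245·0.22 + 225·0.16 + 65·0.18 + 60·0.19 + 10·0.25
 = 53.9 + 36 + 11.7 + 11.4 + 2.5
 = 115.5

115.5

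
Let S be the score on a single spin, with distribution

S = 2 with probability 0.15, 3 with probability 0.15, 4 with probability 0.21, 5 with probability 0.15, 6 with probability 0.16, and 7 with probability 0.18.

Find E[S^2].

23.64

E[S^2] = Σ s^2·P(S=s)
 = 4·0.15 + 9·0.15 + 16·0.21 + 25·0.15 + 36·0.16 + 49·0.18
 = 0.6 + 1.35 + 3.36 + 3.75 + 5.76 + 8.82
 = 23.64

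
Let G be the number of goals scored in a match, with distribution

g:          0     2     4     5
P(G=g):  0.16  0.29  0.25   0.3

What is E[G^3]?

55.82

E[G^3] = Σ g^3·P(G=g)
 = 0·0.16 + 8·0.29 + 64·0.25 + 125·0.3
 = 0 + 2.32 + 16 + 37.5
 = 55.82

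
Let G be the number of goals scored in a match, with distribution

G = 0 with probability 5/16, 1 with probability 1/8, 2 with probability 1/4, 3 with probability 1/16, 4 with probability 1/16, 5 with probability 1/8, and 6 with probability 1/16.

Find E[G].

E[G] = Σ g·P(G=g)
 = 0·5/16 + 1·1/8 + 2·1/4 + 3·1/16 + 4·1/16 + 5·1/8 + 6·1/16
 = 0 + 1/8 + 1/2 + 3/16 + 1/4 + 5/8 + 3/8
 = 33/16

2.0625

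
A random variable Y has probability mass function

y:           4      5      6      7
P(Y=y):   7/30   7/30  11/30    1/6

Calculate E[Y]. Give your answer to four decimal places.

5.4667

E[Y] = Σ y·P(Y=y)
 = 4·7/30 + 5·7/30 + 6·11/30 + 7·1/6
 = 14/15 + 7/6 + 11/5 + 7/6
 = 82/15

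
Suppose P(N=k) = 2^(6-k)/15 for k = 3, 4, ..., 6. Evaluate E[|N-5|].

E[|N-5|] = Σ |n-5|·P(N=n)
 = 2·8/15 + 1·4/15 + 0·2/15 + 1·1/15
 = 16/15 + 4/15 + 0 + 1/15
 = 7/5

1.4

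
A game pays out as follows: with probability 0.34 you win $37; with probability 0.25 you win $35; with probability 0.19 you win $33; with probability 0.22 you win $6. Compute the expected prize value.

E[payout] = 37·0.34 + 35·0.25 + 33·0.19 + 6·0.22
 = 12.58 + 8.75 + 6.27 + 1.32
 = 28.92

28.92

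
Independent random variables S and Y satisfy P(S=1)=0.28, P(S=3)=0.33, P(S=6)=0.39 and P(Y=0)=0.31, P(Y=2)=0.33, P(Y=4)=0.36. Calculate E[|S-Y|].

2.5372

E[|S-Y|] = Σ_s Σ_y |s-y| · P(S=s)P(Y=y)
 = 1·0.0868 + 1·0.0924 + 3·0.1008 + 3·0.1023 + 1·0.1089 + 1·0.1188 + 6·0.1209 + 4·0.1287 + 2·0.1404
 = 0.0868 + 0.0924 + 0.3024 + 0.3069 + 0.1089 + 0.1188 + 0.7254 + 0.5148 + 0.2808
 = 2.5372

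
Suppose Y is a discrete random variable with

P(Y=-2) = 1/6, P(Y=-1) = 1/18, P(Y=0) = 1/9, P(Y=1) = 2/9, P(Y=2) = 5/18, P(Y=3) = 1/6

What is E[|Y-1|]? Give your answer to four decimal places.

E[|Y-1|] = Σ |y-1|·P(Y=y)
 = 3·1/6 + 2·1/18 + 1·1/9 + 0·2/9 + 1·5/18 + 2·1/6
 = 1/2 + 1/9 + 1/9 + 0 + 5/18 + 1/3
 = 4/3

1.3333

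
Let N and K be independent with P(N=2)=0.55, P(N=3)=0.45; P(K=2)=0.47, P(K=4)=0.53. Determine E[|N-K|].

E[|N-K|] = Σ_n Σ_k |n-k| · P(N=n)P(K=k)
 = 0·0.2585 + 2·0.2915 + 1·0.2115 + 1·0.2385
 = 0 + 0.583 + 0.2115 + 0.2385
 = 1.033

1.033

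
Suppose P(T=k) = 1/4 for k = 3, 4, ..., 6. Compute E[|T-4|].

1

E[|T-4|] = Σ |t-4|·P(T=t)
 = 1·1/4 + 0·1/4 + 1·1/4 + 2·1/4
 = 1/4 + 0 + 1/4 + 1/2
 = 1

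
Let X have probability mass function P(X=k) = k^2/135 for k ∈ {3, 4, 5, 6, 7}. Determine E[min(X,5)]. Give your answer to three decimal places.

E[min(X,5)] = Σ min(x,5)·P(X=x)
 = 3·1/15 + 4·16/135 + 5·5/27 + 5·4/15 + 5·49/135
 = 1/5 + 64/135 + 25/27 + 4/3 + 49/27
 = 641/135

4.748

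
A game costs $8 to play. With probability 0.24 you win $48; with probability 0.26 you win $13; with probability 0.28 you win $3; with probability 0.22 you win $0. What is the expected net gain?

7.74

E[payout] = 48·0.24 + 13·0.26 + 3·0.28 + 0·0.22
 = 11.52 + 3.38 + 0.84 + 0
 = 15.74
Net = 15.74 - 8 = 7.74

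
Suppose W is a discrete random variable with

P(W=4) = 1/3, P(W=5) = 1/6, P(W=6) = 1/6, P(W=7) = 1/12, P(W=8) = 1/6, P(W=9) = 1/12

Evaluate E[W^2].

E[W^2] = Σ w^2·P(W=w)
 = 16·1/3 + 25·1/6 + 36·1/6 + 49·1/12 + 64·1/6 + 81·1/12
 = 16/3 + 25/6 + 6 + 49/12 + 32/3 + 27/4
 = 37

37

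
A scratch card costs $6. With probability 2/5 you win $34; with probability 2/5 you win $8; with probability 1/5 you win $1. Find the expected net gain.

E[payout] = 34·2/5 + 8·2/5 + 1·1/5
 = 68/5 + 16/5 + 1/5
 = 17
Net = 17 - 6 = 11

11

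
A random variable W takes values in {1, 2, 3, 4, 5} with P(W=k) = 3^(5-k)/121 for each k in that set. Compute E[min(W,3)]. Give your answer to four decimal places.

E[min(W,3)] = Σ min(w,3)·P(W=w)
 = 1·81/121 + 2·27/121 + 3·9/121 + 3·3/121 + 3·1/121
 = 81/121 + 54/121 + 27/121 + 9/121 + 3/121
 = 174/121

1.4380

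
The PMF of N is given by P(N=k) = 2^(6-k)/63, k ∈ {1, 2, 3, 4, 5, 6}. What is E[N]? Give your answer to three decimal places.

E[N] = Σ n·P(N=n)
 = 1·32/63 + 2·16/63 + 3·8/63 + 4·4/63 + 5·2/63 + 6·1/63
 = 32/63 + 32/63 + 8/21 + 16/63 + 10/63 + 2/21
 = 40/21

1.905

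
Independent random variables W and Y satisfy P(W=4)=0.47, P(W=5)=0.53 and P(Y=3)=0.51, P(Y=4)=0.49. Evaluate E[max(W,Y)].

4.53

E[max(W,Y)] = Σ_w Σ_y max(w,y) · P(W=w)P(Y=y)
 = 4·0.2397 + 4·0.2303 + 5·0.2703 + 5·0.2597
 = 0.9588 + 0.9212 + 1.3515 + 1.2985
 = 4.53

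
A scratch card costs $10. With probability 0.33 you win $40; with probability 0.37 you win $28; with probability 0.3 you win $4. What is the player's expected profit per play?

14.76

E[payout] = 40·0.33 + 28·0.37 + 4·0.3
 = 13.2 + 10.36 + 1.2
 = 24.76
Net = 24.76 - 10 = 14.76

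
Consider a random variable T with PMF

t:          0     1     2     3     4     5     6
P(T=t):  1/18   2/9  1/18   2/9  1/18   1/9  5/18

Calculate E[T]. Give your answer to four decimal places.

3.4444

E[T] = Σ t·P(T=t)
 = 0·1/18 + 1·2/9 + 2·1/18 + 3·2/9 + 4·1/18 + 5·1/9 + 6·5/18
 = 0 + 2/9 + 1/9 + 2/3 + 2/9 + 5/9 + 5/3
 = 31/9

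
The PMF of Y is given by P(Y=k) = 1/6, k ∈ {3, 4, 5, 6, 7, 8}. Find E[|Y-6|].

1.5

E[|Y-6|] = Σ |y-6|·P(Y=y)
 = 3·1/6 + 2·1/6 + 1·1/6 + 0·1/6 + 1·1/6 + 2·1/6
 = 1/2 + 1/3 + 1/6 + 0 + 1/6 + 1/3
 = 3/2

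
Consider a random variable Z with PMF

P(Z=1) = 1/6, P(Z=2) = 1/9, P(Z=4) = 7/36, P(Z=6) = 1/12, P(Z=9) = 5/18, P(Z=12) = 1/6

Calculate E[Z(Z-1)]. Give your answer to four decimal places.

E[Z(Z-1)] = Σ z(z-1)·P(Z=z)
 = 0·1/6 + 2·1/9 + 12·7/36 + 30·1/12 + 72·5/18 + 132·1/6
 = 0 + 2/9 + 7/3 + 5/2 + 20 + 22
 = 847/18

47.0556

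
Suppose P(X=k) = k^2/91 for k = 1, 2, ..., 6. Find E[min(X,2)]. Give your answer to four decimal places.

1.9890

E[min(X,2)] = Σ min(x,2)·P(X=x)
 = 1·1/91 + 2·4/91 + 2·9/91 + 2·16/91 + 2·25/91 + 2·36/91
 = 1/91 + 8/91 + 18/91 + 32/91 + 50/91 + 72/91
 = 181/91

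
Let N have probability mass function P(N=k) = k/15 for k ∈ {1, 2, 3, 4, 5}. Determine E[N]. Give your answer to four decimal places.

E[N] = Σ n·P(N=n)
 = 1·1/15 + 2·2/15 + 3·1/5 + 4·4/15 + 5·1/3
 = 1/15 + 4/15 + 3/5 + 16/15 + 5/3
 = 11/3

3.6667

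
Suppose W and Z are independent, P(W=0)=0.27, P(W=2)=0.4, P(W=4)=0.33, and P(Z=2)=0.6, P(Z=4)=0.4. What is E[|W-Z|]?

1.472

E[|W-Z|] = Σ_w Σ_z |w-z| · P(W=w)P(Z=z)
 = 2·0.162 + 4·0.108 + 0·0.24 + 2·0.16 + 2·0.198 + 0·0.132
 = 0.324 + 0.432 + 0 + 0.32 + 0.396 + 0
 = 1.472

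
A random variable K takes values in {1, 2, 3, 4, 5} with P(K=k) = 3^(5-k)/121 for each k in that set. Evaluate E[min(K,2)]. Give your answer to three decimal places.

1.331

E[min(K,2)] = Σ min(k,2)·P(K=k)
 = 1·81/121 + 2·27/121 + 2·9/121 + 2·3/121 + 2·1/121
 = 81/121 + 54/121 + 18/121 + 6/121 + 2/121
 = 161/121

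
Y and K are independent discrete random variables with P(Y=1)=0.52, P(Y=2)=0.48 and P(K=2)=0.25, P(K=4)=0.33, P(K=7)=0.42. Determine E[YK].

E[YK] = Σ_y Σ_k yk · P(Y=y)P(K=k)
 = 2·0.13 + 4·0.1716 + 7·0.2184 + 4·0.12 + 8·0.1584 + 14·0.2016
 = 0.26 + 0.6864 + 1.5288 + 0.48 + 1.2672 + 2.8224
 = 7.0448

7.0448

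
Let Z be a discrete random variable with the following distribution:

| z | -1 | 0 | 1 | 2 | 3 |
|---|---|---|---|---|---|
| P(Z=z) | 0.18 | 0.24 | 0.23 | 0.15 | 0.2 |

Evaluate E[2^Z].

E[2^Z] = Σ 2^z·P(Z=z)
 = 0.5·0.18 + 1·0.24 + 2·0.23 + 4·0.15 + 8·0.2
 = 0.09 + 0.24 + 0.46 + 0.6 + 1.6
 = 2.99

2.99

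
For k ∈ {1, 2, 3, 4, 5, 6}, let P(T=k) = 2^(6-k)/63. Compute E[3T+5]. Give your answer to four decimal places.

E[3T+5] = Σ (3t+5)·P(T=t)
 = 8·32/63 + 11·16/63 + 14·8/63 + 17·4/63 + 20·2/63 + 23·1/63
 = 256/63 + 176/63 + 16/9 + 68/63 + 40/63 + 23/63
 = 75/7

10.7143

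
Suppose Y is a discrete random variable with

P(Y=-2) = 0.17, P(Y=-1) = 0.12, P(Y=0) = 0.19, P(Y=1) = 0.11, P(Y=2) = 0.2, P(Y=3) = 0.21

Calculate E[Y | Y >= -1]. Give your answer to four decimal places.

1.2289

P(Y >= -1) = 0.12 + 0.19 + 0.11 + 0.2 + 0.21 = 0.83.
E[Y | Y >= -1] = [(-1)·0.12 + 0·0.19 + 1·0.11 + 2·0.2 + 3·0.21] / 0.83
 = 1.02 / 0.83
 = 102/83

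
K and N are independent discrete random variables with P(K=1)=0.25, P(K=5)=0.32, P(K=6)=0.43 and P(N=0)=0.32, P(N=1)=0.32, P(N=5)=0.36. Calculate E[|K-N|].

E[|K-N|] = Σ_k Σ_n |k-n| · P(K=k)P(N=n)
 = 1·0.08 + 0·0.08 + 4·0.09 + 5·0.1024 + 4·0.1024 + 0·0.1152 + 6·0.1376 + 5·0.1376 + 1·0.1548
 = 0.08 + 0 + 0.36 + 0.512 + 0.4096 + 0 + 0.8256 + 0.688 + 0.1548
 = 3.03

3.03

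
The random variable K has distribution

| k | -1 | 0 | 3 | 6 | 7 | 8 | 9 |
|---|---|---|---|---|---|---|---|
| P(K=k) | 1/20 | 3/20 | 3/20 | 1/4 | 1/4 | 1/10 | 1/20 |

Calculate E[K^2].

E[K^2] = Σ k^2·P(K=k)
 = 1·1/20 + 0·3/20 + 9·3/20 + 36·1/4 + 49·1/4 + 64·1/10 + 81·1/20
 = 1/20 + 0 + 27/20 + 9 + 49/4 + 32/5 + 81/20
 = 331/10

33.1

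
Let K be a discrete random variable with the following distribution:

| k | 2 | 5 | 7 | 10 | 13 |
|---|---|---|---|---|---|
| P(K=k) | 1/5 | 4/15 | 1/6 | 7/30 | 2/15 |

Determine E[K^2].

61.5

E[K^2] = Σ k^2·P(K=k)
 = 4·1/5 + 25·4/15 + 49·1/6 + 100·7/30 + 169·2/15
 = 4/5 + 20/3 + 49/6 + 70/3 + 338/15
 = 123/2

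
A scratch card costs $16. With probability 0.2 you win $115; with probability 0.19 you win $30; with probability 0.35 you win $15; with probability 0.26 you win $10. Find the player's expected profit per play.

20.55

E[payout] = 115·0.2 + 30·0.19 + 15·0.35 + 10·0.26
 = 23 + 5.7 + 5.25 + 2.6
 = 36.55
Net = 36.55 - 16 = 20.55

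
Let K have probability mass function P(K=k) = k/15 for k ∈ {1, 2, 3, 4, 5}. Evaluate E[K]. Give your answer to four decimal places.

3.6667

E[K] = Σ k·P(K=k)
 = 1·1/15 + 2·2/15 + 3·1/5 + 4·4/15 + 5·1/3
 = 1/15 + 4/15 + 3/5 + 16/15 + 5/3
 = 11/3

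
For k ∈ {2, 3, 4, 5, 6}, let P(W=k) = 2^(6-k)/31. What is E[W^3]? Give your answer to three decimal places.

E[W^3] = Σ w^3·P(W=w)
 = 8·16/31 + 27·8/31 + 64·4/31 + 125·2/31 + 216·1/31
 = 128/31 + 216/31 + 256/31 + 250/31 + 216/31
 = 1066/31

34.387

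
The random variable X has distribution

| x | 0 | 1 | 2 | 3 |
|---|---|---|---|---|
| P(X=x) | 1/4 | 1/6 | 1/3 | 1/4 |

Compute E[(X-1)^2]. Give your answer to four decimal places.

E[(X-1)^2] = Σ (x-1)^2·P(X=x)
 = 1·1/4 + 0·1/6 + 1·1/3 + 4·1/4
 = 1/4 + 0 + 1/3 + 1
 = 19/12

1.5833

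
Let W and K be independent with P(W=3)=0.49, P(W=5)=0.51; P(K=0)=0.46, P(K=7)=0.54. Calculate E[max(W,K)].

E[max(W,K)] = Σ_w Σ_k max(w,k) · P(W=w)P(K=k)
 = 3·0.2254 + 7·0.2646 + 5·0.2346 + 7·0.2754
 = 0.6762 + 1.8522 + 1.173 + 1.9278
 = 5.6292

5.6292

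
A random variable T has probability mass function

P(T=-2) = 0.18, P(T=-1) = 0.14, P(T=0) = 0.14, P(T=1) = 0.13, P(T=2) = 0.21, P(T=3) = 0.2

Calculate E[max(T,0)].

E[max(T,0)] = Σ max(t,0)·P(T=t)
 = 0·0.18 + 0·0.14 + 0·0.14 + 1·0.13 + 2·0.21 + 3·0.2
 = 0 + 0 + 0 + 0.13 + 0.42 + 0.6
 = 1.15

1.15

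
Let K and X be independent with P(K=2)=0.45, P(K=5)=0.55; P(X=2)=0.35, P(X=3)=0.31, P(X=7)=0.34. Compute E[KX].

14.6365

E[KX] = Σ_k Σ_x kx · P(K=k)P(X=x)
 = 4·0.1575 + 6·0.1395 + 14·0.153 + 10·0.1925 + 15·0.1705 + 35·0.187
 = 0.63 + 0.837 + 2.142 + 1.925 + 2.5575 + 6.545
 = 14.6365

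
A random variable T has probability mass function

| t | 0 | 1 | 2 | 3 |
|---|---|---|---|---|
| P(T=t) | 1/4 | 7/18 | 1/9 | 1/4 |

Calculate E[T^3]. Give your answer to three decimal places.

E[T^3] = Σ t^3·P(T=t)
 = 0·1/4 + 1·7/18 + 8·1/9 + 27·1/4
 = 0 + 7/18 + 8/9 + 27/4
 = 289/36

8.028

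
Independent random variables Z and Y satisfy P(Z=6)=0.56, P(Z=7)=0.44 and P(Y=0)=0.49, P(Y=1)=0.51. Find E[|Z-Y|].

E[|Z-Y|] = Σ_z Σ_y |z-y| · P(Z=z)P(Y=y)
 = 6·0.2744 + 5·0.2856 + 7·0.2156 + 6·0.2244
 = 1.6464 + 1.428 + 1.5092 + 1.3464
 = 5.93

5.93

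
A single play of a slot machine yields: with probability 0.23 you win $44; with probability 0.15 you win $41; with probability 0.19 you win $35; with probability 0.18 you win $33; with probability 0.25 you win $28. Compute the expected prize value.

E[payout] = 44·0.23 + 41·0.15 + 35·0.19 + 33·0.18 + 28·0.25
 = 10.12 + 6.15 + 6.65 + 5.94 + 7
 = 35.86

35.86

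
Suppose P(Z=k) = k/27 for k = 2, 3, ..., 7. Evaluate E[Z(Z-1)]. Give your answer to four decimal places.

E[Z(Z-1)] = Σ z(z-1)·P(Z=z)
 = 2·2/27 + 6·1/9 + 12·4/27 + 20·5/27 + 30·2/9 + 42·7/27
 = 4/27 + 2/3 + 16/9 + 100/27 + 20/3 + 98/9
 = 644/27

23.8519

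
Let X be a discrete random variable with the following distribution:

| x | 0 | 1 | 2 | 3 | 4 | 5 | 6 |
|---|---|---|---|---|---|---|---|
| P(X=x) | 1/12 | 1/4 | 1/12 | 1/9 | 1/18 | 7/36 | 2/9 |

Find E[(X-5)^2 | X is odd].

P(X is odd) = 1/4 + 1/9 + 7/36 = 5/9.
E[(X-5)^2 | X is odd] = [16·1/4 + 4·1/9 + 0·7/36] / (5/9)
 = 40/9 / (5/9)
 = 8

8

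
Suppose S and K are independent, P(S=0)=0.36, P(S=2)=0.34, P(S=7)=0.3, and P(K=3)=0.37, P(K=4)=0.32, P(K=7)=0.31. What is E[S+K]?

E[S+K] = Σ_s Σ_k (s+k) · P(S=s)P(K=k)
 = 3·0.1332 + 4·0.1152 + 7·0.1116 + 5·0.1258 + 6·0.1088 + 9·0.1054 + 10·0.111 + 11·0.096 + 14·0.093
 = 0.3996 + 0.4608 + 0.7812 + 0.629 + 0.6528 + 0.9486 + 1.11 + 1.056 + 1.302
 = 7.34

7.34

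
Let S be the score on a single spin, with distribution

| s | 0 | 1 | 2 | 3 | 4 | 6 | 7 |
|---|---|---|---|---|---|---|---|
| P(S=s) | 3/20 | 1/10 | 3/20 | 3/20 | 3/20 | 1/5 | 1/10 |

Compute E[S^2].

E[S^2] = Σ s^2·P(S=s)
 = 0·3/20 + 1·1/10 + 4·3/20 + 9·3/20 + 16·3/20 + 36·1/5 + 49·1/10
 = 0 + 1/10 + 3/5 + 27/20 + 12/5 + 36/5 + 49/10
 = 331/20

16.55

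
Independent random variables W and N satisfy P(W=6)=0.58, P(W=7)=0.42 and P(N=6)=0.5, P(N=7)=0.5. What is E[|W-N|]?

0.5

E[|W-N|] = Σ_w Σ_n |w-n| · P(W=w)P(N=n)
 = 0·0.29 + 1·0.29 + 1·0.21 + 0·0.21
 = 0 + 0.29 + 0.21 + 0
 = 0.5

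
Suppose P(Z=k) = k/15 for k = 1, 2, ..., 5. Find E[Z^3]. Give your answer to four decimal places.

65.2667

E[Z^3] = Σ z^3·P(Z=z)
 = 1·1/15 + 8·2/15 + 27·1/5 + 64·4/15 + 125·1/3
 = 1/15 + 16/15 + 27/5 + 256/15 + 125/3
 = 979/15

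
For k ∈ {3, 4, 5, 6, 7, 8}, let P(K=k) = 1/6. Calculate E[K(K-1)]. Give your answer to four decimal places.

E[K(K-1)] = Σ k(k-1)·P(K=k)
 = 6·1/6 + 12·1/6 + 20·1/6 + 30·1/6 + 42·1/6 + 56·1/6
 = 1 + 2 + 10/3 + 5 + 7 + 28/3
 = 83/3

27.6667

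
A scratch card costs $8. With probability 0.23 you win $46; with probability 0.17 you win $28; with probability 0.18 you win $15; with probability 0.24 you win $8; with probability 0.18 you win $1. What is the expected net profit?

12.14

E[payout] = 46·0.23 + 28·0.17 + 15·0.18 + 8·0.24 + 1·0.18
 = 10.58 + 4.76 + 2.7 + 1.92 + 0.18
 = 20.14
Net = 20.14 - 8 = 12.14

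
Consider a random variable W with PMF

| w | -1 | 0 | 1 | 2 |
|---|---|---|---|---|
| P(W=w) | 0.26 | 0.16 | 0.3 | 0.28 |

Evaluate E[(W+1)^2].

3.88

E[(W+1)^2] = Σ (w+1)^2·P(W=w)
 = 0·0.26 + 1·0.16 + 4·0.3 + 9·0.28
 = 0 + 0.16 + 1.2 + 2.52
 = 3.88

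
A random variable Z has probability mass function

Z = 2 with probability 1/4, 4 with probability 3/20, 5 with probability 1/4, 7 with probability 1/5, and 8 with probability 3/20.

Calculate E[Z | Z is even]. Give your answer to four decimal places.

P(Z is even) = 1/4 + 3/20 + 3/20 = 11/20.
E[Z | Z is even] = [2·1/4 + 4·3/20 + 8·3/20] / (11/20)
 = 23/10 / (11/20)
 = 46/11

4.1818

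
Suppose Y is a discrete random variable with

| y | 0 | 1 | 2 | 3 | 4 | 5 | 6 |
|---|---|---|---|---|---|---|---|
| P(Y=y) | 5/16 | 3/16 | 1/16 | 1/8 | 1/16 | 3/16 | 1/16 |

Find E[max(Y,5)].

5.0625

E[max(Y,5)] = Σ max(y,5)·P(Y=y)
 = 5·5/16 + 5·3/16 + 5·1/16 + 5·1/8 + 5·1/16 + 5·3/16 + 6·1/16
 = 25/16 + 15/16 + 5/16 + 5/8 + 5/16 + 15/16 + 3/8
 = 81/16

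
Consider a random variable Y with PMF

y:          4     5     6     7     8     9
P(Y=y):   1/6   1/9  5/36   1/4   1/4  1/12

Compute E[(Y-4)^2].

9

E[(Y-4)^2] = Σ (y-4)^2·P(Y=y)
 = 0·1/6 + 1·1/9 + 4·5/36 + 9·1/4 + 16·1/4 + 25·1/12
 = 0 + 1/9 + 5/9 + 9/4 + 4 + 25/12
 = 9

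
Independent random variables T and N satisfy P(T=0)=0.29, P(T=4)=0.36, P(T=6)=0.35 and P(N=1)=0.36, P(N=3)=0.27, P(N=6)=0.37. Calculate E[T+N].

E[T+N] = Σ_t Σ_n (t+n) · P(T=t)P(N=n)
 = 1·0.1044 + 3·0.0783 + 6·0.1073 + 5·0.1296 + 7·0.0972 + 10·0.1332 + 7·0.126 + 9·0.0945 + 12·0.1295
 = 0.1044 + 0.2349 + 0.6438 + 0.648 + 0.6804 + 1.332 + 0.882 + 0.8505 + 1.554
 = 6.93

6.93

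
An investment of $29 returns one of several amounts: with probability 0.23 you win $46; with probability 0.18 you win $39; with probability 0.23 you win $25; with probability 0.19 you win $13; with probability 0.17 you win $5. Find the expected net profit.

-2.33

E[payout] = 46·0.23 + 39·0.18 + 25·0.23 + 13·0.19 + 5·0.17
 = 10.58 + 7.02 + 5.75 + 2.47 + 0.85
 = 26.67
Net = 26.67 - 29 = -2.33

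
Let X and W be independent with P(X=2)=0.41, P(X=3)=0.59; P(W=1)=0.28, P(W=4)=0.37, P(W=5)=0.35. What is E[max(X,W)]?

E[max(X,W)] = Σ_x Σ_w max(x,w) · P(X=x)P(W=w)
 = 2·0.1148 + 4·0.1517 + 5·0.1435 + 3·0.1652 + 4·0.2183 + 5·0.2065
 = 0.2296 + 0.6068 + 0.7175 + 0.4956 + 0.8732 + 1.0325
 = 3.9552

3.9552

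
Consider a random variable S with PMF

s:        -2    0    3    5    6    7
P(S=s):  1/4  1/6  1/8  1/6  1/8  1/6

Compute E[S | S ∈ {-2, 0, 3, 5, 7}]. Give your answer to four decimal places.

P(S ∈ {-2, 0, 3, 5, 7}) = 1/4 + 1/6 + 1/8 + 1/6 + 1/6 = 7/8.
E[S | S ∈ {-2, 0, 3, 5, 7}] = [(-2)·1/4 + 0·1/6 + 3·1/8 + 5·1/6 + 7·1/6] / (7/8)
 = 15/8 / (7/8)
 = 15/7

2.1429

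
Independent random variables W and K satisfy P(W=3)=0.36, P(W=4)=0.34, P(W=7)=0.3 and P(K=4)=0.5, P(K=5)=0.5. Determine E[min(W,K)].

3.79

E[min(W,K)] = Σ_w Σ_k min(w,k) · P(W=w)P(K=k)
 = 3·0.18 + 3·0.18 + 4·0.17 + 4·0.17 + 4·0.15 + 5·0.15
 = 0.54 + 0.54 + 0.68 + 0.68 + 0.6 + 0.75
 = 3.79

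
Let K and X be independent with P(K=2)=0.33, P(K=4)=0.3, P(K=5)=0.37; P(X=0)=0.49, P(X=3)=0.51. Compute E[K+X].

5.24

E[K+X] = Σ_k Σ_x (k+x) · P(K=k)P(X=x)
 = 2·0.1617 + 5·0.1683 + 4·0.147 + 7·0.153 + 5·0.1813 + 8·0.1887
 = 0.3234 + 0.8415 + 0.588 + 1.071 + 0.9065 + 1.5096
 = 5.24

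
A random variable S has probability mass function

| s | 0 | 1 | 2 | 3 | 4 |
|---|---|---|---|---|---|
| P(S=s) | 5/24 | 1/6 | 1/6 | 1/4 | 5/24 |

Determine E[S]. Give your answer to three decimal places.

E[S] = Σ s·P(S=s)
 = 0·5/24 + 1·1/6 + 2·1/6 + 3·1/4 + 4·5/24
 = 0 + 1/6 + 1/3 + 3/4 + 5/6
 = 25/12

2.083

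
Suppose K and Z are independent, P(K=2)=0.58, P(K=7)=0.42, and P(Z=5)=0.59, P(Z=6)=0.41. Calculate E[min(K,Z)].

E[min(K,Z)] = Σ_k Σ_z min(k,z) · P(K=k)P(Z=z)
 = 2·0.3422 + 2·0.2378 + 5·0.2478 + 6·0.1722
 = 0.6844 + 0.4756 + 1.239 + 1.0332
 = 3.4322

3.4322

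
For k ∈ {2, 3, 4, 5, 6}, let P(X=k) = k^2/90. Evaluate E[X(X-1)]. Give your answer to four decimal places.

20.3778

E[X(X-1)] = Σ x(x-1)·P(X=x)
 = 2·2/45 + 6·1/10 + 12·8/45 + 20·5/18 + 30·2/5
 = 4/45 + 3/5 + 32/15 + 50/9 + 12
 = 917/45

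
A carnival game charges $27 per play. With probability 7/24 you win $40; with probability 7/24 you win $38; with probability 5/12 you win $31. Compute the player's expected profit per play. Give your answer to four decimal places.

8.6667

E[payout] = 40·7/24 + 38·7/24 + 31·5/12
 = 35/3 + 133/12 + 155/12
 = 107/3
Net = 107/3 - 27 = 26/3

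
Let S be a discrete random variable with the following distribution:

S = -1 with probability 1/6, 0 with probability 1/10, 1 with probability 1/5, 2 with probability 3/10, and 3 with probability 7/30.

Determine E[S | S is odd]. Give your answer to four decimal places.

P(S is odd) = 1/6 + 1/5 + 7/30 = 3/5.
E[S | S is odd] = [(-1)·1/6 + 1·1/5 + 3·7/30] / (3/5)
 = 11/15 / (3/5)
 = 11/9

1.2222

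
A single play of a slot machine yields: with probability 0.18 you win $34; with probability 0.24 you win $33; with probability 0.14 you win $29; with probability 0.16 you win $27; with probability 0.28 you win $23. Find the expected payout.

E[payout] = 34·0.18 + 33·0.24 + 29·0.14 + 27·0.16 + 23·0.28
 = 6.12 + 7.92 + 4.06 + 4.32 + 6.44
 = 28.86

28.86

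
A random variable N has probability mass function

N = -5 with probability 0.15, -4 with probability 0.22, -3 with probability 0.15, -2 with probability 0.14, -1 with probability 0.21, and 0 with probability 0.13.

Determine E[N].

-2.57

E[N] = Σ n·P(N=n)
 = (-5)·0.15 + (-4)·0.22 + (-3)·0.15 + (-2)·0.14 + (-1)·0.21 + 0·0.13
 = (-0.75) + (-0.88) + (-0.45) + (-0.28) + (-0.21) + 0
 = -2.57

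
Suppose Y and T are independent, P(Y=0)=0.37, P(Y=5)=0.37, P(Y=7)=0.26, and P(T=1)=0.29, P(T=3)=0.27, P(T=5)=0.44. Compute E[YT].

E[YT] = Σ_y Σ_t yt · P(Y=y)P(T=t)
 = 0·0.1073 + 0·0.0999 + 0·0.1628 + 5·0.1073 + 15·0.0999 + 25·0.1628 + 7·0.0754 + 21·0.0702 + 35·0.1144
 = 0 + 0 + 0 + 0.5365 + 1.4985 + 4.07 + 0.5278 + 1.4742 + 4.004
 = 12.111

12.111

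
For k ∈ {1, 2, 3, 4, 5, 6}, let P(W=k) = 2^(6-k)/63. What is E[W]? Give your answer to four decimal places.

1.9048

E[W] = Σ w·P(W=w)
 = 1·32/63 + 2·16/63 + 3·8/63 + 4·4/63 + 5·2/63 + 6·1/63
 = 32/63 + 32/63 + 8/21 + 16/63 + 10/63 + 2/21
 = 40/21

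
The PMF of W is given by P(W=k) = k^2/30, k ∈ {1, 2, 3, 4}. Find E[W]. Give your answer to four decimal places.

3.3333

E[W] = Σ w·P(W=w)
 = 1·1/30 + 2·2/15 + 3·3/10 + 4·8/15
 = 1/30 + 4/15 + 9/10 + 32/15
 = 10/3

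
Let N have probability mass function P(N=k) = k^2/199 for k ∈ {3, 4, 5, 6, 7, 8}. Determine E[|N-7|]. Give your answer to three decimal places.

1.176

E[|N-7|] = Σ |n-7|·P(N=n)
 = 4·9/199 + 3·16/199 + 2·25/199 + 1·36/199 + 0·49/199 + 1·64/199
 = 36/199 + 48/199 + 50/199 + 36/199 + 0 + 64/199
 = 234/199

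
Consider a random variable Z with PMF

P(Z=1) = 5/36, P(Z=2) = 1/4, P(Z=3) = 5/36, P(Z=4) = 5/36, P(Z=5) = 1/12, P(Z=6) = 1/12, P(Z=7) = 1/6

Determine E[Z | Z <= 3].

2

P(Z <= 3) = 5/36 + 1/4 + 5/36 = 19/36.
E[Z | Z <= 3] = [1·5/36 + 2·1/4 + 3·5/36] / (19/36)
 = 19/18 / (19/36)
 = 2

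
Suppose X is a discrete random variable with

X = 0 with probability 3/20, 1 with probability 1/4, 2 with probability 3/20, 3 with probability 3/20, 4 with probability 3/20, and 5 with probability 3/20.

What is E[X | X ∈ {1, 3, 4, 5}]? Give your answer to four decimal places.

2.9286

P(X ∈ {1, 3, 4, 5}) = 1/4 + 3/20 + 3/20 + 3/20 = 7/10.
E[X | X ∈ {1, 3, 4, 5}] = [1·1/4 + 3·3/20 + 4·3/20 + 5·3/20] / (7/10)
 = 41/20 / (7/10)
 = 41/14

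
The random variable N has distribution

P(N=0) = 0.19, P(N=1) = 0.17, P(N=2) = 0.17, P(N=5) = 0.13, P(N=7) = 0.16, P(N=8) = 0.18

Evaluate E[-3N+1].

-10.16

E[-3N+1] = Σ (-3n+1)·P(N=n)
 = 1·0.19 + (-2)·0.17 + (-5)·0.17 + (-14)·0.13 + (-20)·0.16 + (-23)·0.18
 = 0.19 + (-0.34) + (-0.85) + (-1.82) + (-3.2) + (-4.14)
 = -10.16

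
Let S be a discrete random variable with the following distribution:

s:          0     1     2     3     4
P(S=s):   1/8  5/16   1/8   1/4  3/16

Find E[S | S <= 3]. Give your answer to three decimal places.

1.615

P(S <= 3) = 1/8 + 5/16 + 1/8 + 1/4 = 13/16.
E[S | S <= 3] = [0·1/8 + 1·5/16 + 2·1/8 + 3·1/4] / (13/16)
 = 21/16 / (13/16)
 = 21/13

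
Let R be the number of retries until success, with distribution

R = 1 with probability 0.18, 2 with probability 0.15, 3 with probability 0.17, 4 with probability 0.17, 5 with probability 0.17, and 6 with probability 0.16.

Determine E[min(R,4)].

2.99

E[min(R,4)] = Σ min(r,4)·P(R=r)
 = 1·0.18 + 2·0.15 + 3·0.17 + 4·0.17 + 4·0.17 + 4·0.16
 = 0.18 + 0.3 + 0.51 + 0.68 + 0.68 + 0.64
 = 2.99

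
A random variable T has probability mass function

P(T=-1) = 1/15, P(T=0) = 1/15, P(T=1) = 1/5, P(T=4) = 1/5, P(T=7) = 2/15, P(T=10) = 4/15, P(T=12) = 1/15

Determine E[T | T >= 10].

10.4

P(T >= 10) = 4/15 + 1/15 = 1/3.
E[T | T >= 10] = [10·4/15 + 12·1/15] / (1/3)
 = 52/15 / (1/3)
 = 52/5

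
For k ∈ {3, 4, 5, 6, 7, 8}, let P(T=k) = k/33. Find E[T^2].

39

E[T^2] = Σ t^2·P(T=t)
 = 9·1/11 + 16·4/33 + 25·5/33 + 36·2/11 + 49·7/33 + 64·8/33
 = 9/11 + 64/33 + 125/33 + 72/11 + 343/33 + 512/33
 = 39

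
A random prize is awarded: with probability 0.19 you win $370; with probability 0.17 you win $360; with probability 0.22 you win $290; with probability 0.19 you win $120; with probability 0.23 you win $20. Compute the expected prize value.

222.7

E[payout] = 370·0.19 + 360·0.17 + 290·0.22 + 120·0.19 + 20·0.23
 = 70.3 + 61.2 + 63.8 + 22.8 + 4.6
 = 222.7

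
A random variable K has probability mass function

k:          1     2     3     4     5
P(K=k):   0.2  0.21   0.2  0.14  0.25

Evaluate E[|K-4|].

E[|K-4|] = Σ |k-4|·P(K=k)
 = 3·0.2 + 2·0.21 + 1·0.2 + 0·0.14 + 1·0.25
 = 0.6 + 0.42 + 0.2 + 0 + 0.25
 = 1.47

1.47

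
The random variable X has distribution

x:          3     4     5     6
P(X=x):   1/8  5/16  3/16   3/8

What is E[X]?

E[X] = Σ x·P(X=x)
 = 3·1/8 + 4·5/16 + 5·3/16 + 6·3/8
 = 3/8 + 5/4 + 15/16 + 9/4
 = 77/16

4.8125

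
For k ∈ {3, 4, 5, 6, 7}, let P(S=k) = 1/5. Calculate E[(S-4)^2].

E[(S-4)^2] = Σ (s-4)^2·P(S=s)
 = 1·1/5 + 0·1/5 + 1·1/5 + 4·1/5 + 9·1/5
 = 1/5 + 0 + 1/5 + 4/5 + 9/5
 = 3

3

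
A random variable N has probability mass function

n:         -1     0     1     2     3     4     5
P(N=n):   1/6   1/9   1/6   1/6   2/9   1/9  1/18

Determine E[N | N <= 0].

-0.6

P(N <= 0) = 1/6 + 1/9 = 5/18.
E[N | N <= 0] = [(-1)·1/6 + 0·1/9] / (5/18)
 = -1/6 / (5/18)
 = -3/5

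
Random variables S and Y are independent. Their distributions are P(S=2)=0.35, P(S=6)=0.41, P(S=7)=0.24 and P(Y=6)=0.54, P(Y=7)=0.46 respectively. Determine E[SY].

31.2664

E[SY] = Σ_s Σ_y sy · P(S=s)P(Y=y)
 = 12·0.189 + 14·0.161 + 36·0.2214 + 42·0.1886 + 42·0.1296 + 49·0.1104
 = 2.268 + 2.254 + 7.9704 + 7.9212 + 5.4432 + 5.4096
 = 31.2664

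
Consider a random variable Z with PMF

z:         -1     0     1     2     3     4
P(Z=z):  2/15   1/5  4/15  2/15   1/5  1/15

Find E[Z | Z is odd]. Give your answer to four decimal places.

P(Z is odd) = 2/15 + 4/15 + 1/5 = 3/5.
E[Z | Z is odd] = [(-1)·2/15 + 1·4/15 + 3·1/5] / (3/5)
 = 11/15 / (3/5)
 = 11/9

1.2222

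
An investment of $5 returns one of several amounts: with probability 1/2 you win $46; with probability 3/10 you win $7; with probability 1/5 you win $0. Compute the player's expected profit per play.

E[payout] = 46·1/2 + 7·3/10 + 0·1/5
 = 23 + 21/10 + 0
 = 251/10
Net = 251/10 - 5 = 201/10

20.1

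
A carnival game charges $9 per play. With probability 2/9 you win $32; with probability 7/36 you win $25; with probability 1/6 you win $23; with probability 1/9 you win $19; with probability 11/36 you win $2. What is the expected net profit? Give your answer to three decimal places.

E[payout] = 32·2/9 + 25·7/36 + 23·1/6 + 19·1/9 + 2·11/36
 = 64/9 + 175/36 + 23/6 + 19/9 + 11/18
 = 667/36
Net = 667/36 - 9 = 343/36

9.528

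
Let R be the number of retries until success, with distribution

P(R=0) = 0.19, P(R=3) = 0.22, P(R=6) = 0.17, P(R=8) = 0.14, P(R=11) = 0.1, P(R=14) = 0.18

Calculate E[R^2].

E[R^2] = Σ r^2·P(R=r)
 = 0·0.19 + 9·0.22 + 36·0.17 + 64·0.14 + 121·0.1 + 196·0.18
 = 0 + 1.98 + 6.12 + 8.96 + 12.1 + 35.28
 = 64.44

64.44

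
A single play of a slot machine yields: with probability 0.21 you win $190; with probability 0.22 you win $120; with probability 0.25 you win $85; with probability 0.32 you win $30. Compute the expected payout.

E[payout] = 190·0.21 + 120·0.22 + 85·0.25 + 30·0.32
 = 39.9 + 26.4 + 21.25 + 9.6
 = 97.15

97.15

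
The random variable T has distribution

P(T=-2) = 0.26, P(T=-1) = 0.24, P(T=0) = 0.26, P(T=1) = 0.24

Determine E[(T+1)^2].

1.48

E[(T+1)^2] = Σ (t+1)^2·P(T=t)
 = 1·0.26 + 0·0.24 + 1·0.26 + 4·0.24
 = 0.26 + 0 + 0.26 + 0.96
 = 1.48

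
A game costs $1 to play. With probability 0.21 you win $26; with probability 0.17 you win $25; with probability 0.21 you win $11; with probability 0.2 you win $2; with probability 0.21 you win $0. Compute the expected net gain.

E[payout] = 26·0.21 + 25·0.17 + 11·0.21 + 2·0.2 + 0·0.21
 = 5.46 + 4.25 + 2.31 + 0.4 + 0
 = 12.42
Net = 12.42 - 1 = 11.42

11.42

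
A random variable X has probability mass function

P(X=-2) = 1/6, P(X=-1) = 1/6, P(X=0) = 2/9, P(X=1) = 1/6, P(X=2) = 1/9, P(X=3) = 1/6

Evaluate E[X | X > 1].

2.6

P(X > 1) = 1/9 + 1/6 = 5/18.
E[X | X > 1] = [2·1/9 + 3·1/6] / (5/18)
 = 13/18 / (5/18)
 = 13/5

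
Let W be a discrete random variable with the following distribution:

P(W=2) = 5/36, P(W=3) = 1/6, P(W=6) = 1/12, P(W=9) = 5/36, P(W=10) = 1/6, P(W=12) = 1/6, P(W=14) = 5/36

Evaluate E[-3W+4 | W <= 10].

P(W <= 10) = 5/36 + 1/6 + 1/12 + 5/36 + 1/6 = 25/36.
E[-3W+4 | W <= 10] = [(-2)·5/36 + (-5)·1/6 + (-14)·1/12 + (-23)·5/36 + (-26)·1/6] / (25/36)
 = -353/36 / (25/36)
 = -353/25

-14.12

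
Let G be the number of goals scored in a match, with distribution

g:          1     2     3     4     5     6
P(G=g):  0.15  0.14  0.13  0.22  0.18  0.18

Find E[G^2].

E[G^2] = Σ g^2·P(G=g)
 = 1·0.15 + 4·0.14 + 9·0.13 + 16·0.22 + 25·0.18 + 36·0.18
 = 0.15 + 0.56 + 1.17 + 3.52 + 4.5 + 6.48
 = 16.38

16.38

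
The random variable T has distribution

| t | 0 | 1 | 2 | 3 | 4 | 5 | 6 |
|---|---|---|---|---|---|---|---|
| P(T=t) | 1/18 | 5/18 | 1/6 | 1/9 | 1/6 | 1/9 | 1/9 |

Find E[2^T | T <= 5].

9.4375

P(T <= 5) = 1/18 + 5/18 + 1/6 + 1/9 + 1/6 + 1/9 = 8/9.
E[2^T | T <= 5] = [1·1/18 + 2·5/18 + 4·1/6 + 8·1/9 + 16·1/6 + 32·1/9] / (8/9)
 = 151/18 / (8/9)
 = 151/16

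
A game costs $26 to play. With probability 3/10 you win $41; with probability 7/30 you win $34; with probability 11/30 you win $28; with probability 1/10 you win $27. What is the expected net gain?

7.2

E[payout] = 41·3/10 + 34·7/30 + 28·11/30 + 27·1/10
 = 123/10 + 119/15 + 154/15 + 27/10
 = 166/5
Net = 166/5 - 26 = 36/5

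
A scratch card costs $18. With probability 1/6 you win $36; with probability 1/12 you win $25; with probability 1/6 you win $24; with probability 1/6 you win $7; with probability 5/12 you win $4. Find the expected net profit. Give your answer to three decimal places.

E[payout] = 36·1/6 + 25·1/12 + 24·1/6 + 7·1/6 + 4·5/12
 = 6 + 25/12 + 4 + 7/6 + 5/3
 = 179/12
Net = 179/12 - 18 = -37/12

-3.083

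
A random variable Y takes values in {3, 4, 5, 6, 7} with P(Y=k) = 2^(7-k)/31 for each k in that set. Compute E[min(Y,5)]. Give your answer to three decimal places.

3.710

E[min(Y,5)] = Σ min(y,5)·P(Y=y)
 = 3·16/31 + 4·8/31 + 5·4/31 + 5·2/31 + 5·1/31
 = 48/31 + 32/31 + 20/31 + 10/31 + 5/31
 = 115/31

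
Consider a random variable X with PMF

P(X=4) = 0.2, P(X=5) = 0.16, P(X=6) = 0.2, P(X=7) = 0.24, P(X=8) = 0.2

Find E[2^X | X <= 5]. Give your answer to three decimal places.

P(X <= 5) = 0.2 + 0.16 = 0.36.
E[2^X | X <= 5] = [16·0.2 + 32·0.16] / 0.36
 = 8.32 / 0.36
 = 208/9

23.111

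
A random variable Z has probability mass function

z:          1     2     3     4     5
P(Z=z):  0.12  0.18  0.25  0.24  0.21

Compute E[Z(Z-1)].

8.94

E[Z(Z-1)] = Σ z(z-1)·P(Z=z)
 = 0·0.12 + 2·0.18 + 6·0.25 + 12·0.24 + 20·0.21
 = 0 + 0.36 + 1.5 + 2.88 + 4.2
 = 8.94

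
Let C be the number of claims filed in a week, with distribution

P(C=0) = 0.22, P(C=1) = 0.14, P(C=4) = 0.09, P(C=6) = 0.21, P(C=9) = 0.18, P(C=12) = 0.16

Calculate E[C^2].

46.76

E[C^2] = Σ c^2·P(C=c)
 = 0·0.22 + 1·0.14 + 16·0.09 + 36·0.21 + 81·0.18 + 144·0.16
 = 0 + 0.14 + 1.44 + 7.56 + 14.58 + 23.04
 = 46.76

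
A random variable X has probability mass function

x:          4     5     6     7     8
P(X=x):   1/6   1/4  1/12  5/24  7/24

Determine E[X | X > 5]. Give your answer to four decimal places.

7.3571

P(X > 5) = 1/12 + 5/24 + 7/24 = 7/12.
E[X | X > 5] = [6·1/12 + 7·5/24 + 8·7/24] / (7/12)
 = 103/24 / (7/12)
 = 103/14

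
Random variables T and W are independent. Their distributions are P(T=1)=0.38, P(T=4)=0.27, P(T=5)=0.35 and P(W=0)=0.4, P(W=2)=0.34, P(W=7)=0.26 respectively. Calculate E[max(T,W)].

E[max(T,W)] = Σ_t Σ_w max(t,w) · P(T=t)P(W=w)
 = 1·0.152 + 2·0.1292 + 7·0.0988 + 4·0.108 + 4·0.0918 + 7·0.0702 + 5·0.14 + 5·0.119 + 7·0.091
 = 0.152 + 0.2584 + 0.6916 + 0.432 + 0.3672 + 0.4914 + 0.7 + 0.595 + 0.637
 = 4.3246

4.3246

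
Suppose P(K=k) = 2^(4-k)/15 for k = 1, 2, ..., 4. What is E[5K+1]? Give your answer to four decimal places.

9.6667

E[5K+1] = Σ (5k+1)·P(K=k)
 = 6·8/15 + 11·4/15 + 16·2/15 + 21·1/15
 = 16/5 + 44/15 + 32/15 + 7/5
 = 29/3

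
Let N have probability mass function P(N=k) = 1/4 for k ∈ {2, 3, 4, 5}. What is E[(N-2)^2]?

3.5

E[(N-2)^2] = Σ (n-2)^2·P(N=n)
 = 0·1/4 + 1·1/4 + 4·1/4 + 9·1/4
 = 0 + 1/4 + 1 + 9/4
 = 7/2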